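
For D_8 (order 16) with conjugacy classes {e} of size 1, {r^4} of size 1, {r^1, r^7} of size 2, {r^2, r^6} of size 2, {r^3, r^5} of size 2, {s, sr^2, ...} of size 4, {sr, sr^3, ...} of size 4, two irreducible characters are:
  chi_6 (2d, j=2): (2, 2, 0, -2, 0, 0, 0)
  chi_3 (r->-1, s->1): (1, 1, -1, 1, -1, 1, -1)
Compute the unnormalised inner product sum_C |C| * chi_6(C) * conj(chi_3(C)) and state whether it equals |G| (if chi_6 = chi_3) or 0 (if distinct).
Sum = 0; so <chi_6, chi_3> = 0 (distinct irreducibles are orthogonal).

Solution. Compute term by term over conjugacy classes (|C| * chi_6(C) * conj(chi_3(C))):
  1*(2)*conj(1) + 1*(2)*conj(1) + 2*(0)*conj(-1) + 2*(-2)*conj(1) + 2*(0)*conj(-1) + 4*(0)*conj(1) + 4*(0)*conj(-1)
  = (2) + (2) + (0) + (-4) + (0) + (0) + (0)
  = 0.
Dividing by |G| = 16 gives 0/16 = 0, matching the row-orthogonality relation <chi_6, chi_3> = [chi_6 = chi_3].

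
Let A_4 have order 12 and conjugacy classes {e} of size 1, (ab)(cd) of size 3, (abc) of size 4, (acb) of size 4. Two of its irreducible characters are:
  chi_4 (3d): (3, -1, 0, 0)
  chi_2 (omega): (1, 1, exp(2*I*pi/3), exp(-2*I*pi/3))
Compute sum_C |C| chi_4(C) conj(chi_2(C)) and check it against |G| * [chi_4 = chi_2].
Sum = 0; so <chi_4, chi_2> = 0 (distinct irreducibles are orthogonal).

Explanation: Compute term by term over conjugacy classes (|C| * chi_4(C) * conj(chi_2(C))):
  1*(3)*conj(1) + 3*(-1)*conj(1) + 4*(0)*conj(exp(2*I*pi/3)) + 4*(0)*conj(exp(-2*I*pi/3))
  = (3) + (-3) + (0) + (0)
  = 0.
(Exp terms are combined using exp(i*s)*conj(exp(i*t)) = exp(i*(s-t)), and sums of them are collapsed using the identity that for every m > 1 the m distinct m-th roots of unity sum to 0, e.g. 1 + exp(2*I*pi/3) + exp(-2*I*pi/3) = 0.)
Dividing by |G| = 12 gives 0/12 = 0, matching the row-orthogonality relation <chi_4, chi_2> = [chi_4 = chi_2].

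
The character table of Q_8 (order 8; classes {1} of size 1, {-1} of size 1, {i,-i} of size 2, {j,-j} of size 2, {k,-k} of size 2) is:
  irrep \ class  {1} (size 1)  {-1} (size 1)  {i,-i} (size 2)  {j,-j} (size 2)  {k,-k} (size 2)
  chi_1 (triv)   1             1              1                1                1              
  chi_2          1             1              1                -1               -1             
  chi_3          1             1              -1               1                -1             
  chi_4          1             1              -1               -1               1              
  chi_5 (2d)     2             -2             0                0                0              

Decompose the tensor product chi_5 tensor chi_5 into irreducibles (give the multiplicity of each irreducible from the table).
chi_5 tensor chi_5 = chi_1 + chi_2 + chi_3 + chi_4 (all other irreducibles have multiplicity 0).

Proof sketch: The character of a tensor product is the pointwise product (chi_5 * chi_5)(C) = chi_5(C) * chi_5(C):
  {1}: (2)*(2), {-1}: (-2)*(-2), {i,-i}: (0)*(0), {j,-j}: (0)*(0), {k,-k}: (0)*(0)
so (chi_5 * chi_5) takes values
  {1} -> 4, {-1} -> 4, {i,-i} -> 0, {j,-j} -> 0, {k,-k} -> 0.
Now take the inner product of this character with each irreducible chi from the table, <chi_5*chi_5, chi> = (1/8) sum_C |C| (chi_5*chi_5)(C) conj(chi(C)):
  <chi_5*chi_5, chi_1> = (1/8)[1*(4)*conj(1) + 1*(4)*conj(1) + 2*(0)*conj(1) + 2*(0)*conj(1) + 2*(0)*conj(1)]
      = (1/8)[(4) + (4) + (0) + (0) + (0)] = 8/8 = 1
  <chi_5*chi_5, chi_2> = (1/8)[1*(4)*conj(1) + 1*(4)*conj(1) + 2*(0)*conj(1) + 2*(0)*conj(-1) + 2*(0)*conj(-1)]
      = (1/8)[(4) + (4) + (0) + (0) + (0)] = 8/8 = 1
  <chi_5*chi_5, chi_3> = (1/8)[1*(4)*conj(1) + 1*(4)*conj(1) + 2*(0)*conj(-1) + 2*(0)*conj(1) + 2*(0)*conj(-1)]
      = (1/8)[(4) + (4) + (0) + (0) + (0)] = 8/8 = 1
  <chi_5*chi_5, chi_4> = (1/8)[1*(4)*conj(1) + 1*(4)*conj(1) + 2*(0)*conj(-1) + 2*(0)*conj(-1) + 2*(0)*conj(1)]
      = (1/8)[(4) + (4) + (0) + (0) + (0)] = 8/8 = 1
  <chi_5*chi_5, chi_5> = (1/8)[1*(4)*conj(2) + 1*(4)*conj(-2) + 2*(0)*conj(0) + 2*(0)*conj(0) + 2*(0)*conj(0)]
      = (1/8)[(8) + (-8) + (0) + (0) + (0)] = 0/8 = 0
Hence the multiplicities are chi_1: 1, chi_2: 1, chi_3: 1, chi_4: 1. Dimension check: dim(chi_5)*dim(chi_5) = 2*2 = 4 and sum (mult * dim) = 1*1 + 1*1 + 1*1 + 1*1 = 4.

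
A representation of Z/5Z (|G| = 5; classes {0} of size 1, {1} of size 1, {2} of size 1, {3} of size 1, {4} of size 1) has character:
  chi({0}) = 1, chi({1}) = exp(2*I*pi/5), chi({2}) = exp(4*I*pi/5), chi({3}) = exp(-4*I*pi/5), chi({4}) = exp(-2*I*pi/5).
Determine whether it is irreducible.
Irreducible: <chi, chi> = 1.

Solution. <chi, chi> = (1/|G|) sum_C |C| * |chi(C)|^2 = (1/5)[1*|1|^2 + 1*|exp(2*I*pi/5)|^2 + 1*|exp(4*I*pi/5)|^2 + 1*|exp(-4*I*pi/5)|^2 + 1*|exp(-2*I*pi/5)|^2]
  = (1/5)[(1) + (1) + (1) + (1) + (1)] = 5/5 = 1.
(Exp terms are combined using exp(i*s)*conj(exp(i*t)) = exp(i*(s-t)), and sums of them are collapsed using the identity that for every m > 1 the m distinct m-th roots of unity sum to 0, e.g. 1 + exp(2*I*pi/3) + exp(-2*I*pi/3) = 0.)
A character is irreducible iff <chi, chi> = 1, so this representation is irreducible.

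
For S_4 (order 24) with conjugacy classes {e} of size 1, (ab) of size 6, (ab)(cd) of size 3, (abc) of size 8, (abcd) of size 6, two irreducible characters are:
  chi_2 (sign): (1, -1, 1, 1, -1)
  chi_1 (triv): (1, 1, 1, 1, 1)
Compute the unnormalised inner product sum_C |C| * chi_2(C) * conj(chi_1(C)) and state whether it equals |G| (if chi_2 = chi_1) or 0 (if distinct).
Sum = 0; so <chi_2, chi_1> = 0 (distinct irreducibles are orthogonal).

Why: Compute term by term over conjugacy classes (|C| * chi_2(C) * conj(chi_1(C))):
  1*(1)*conj(1) + 6*(-1)*conj(1) + 3*(1)*conj(1) + 8*(1)*conj(1) + 6*(-1)*conj(1)
  = (1) + (-6) + (3) + (8) + (-6)
  = 0.
Dividing by |G| = 24 gives 0/24 = 0, matching the row-orthogonality relation <chi_2, chi_1> = [chi_2 = chi_1].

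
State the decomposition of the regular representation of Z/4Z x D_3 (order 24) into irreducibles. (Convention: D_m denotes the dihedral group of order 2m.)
Each irreducible V_i of dimension d_i appears with multiplicity d_i, i.e. rho_reg = (direct sum over all irreducibles V_i) d_i V_i. The irreducible dimensions for Z/4Z x D_3 are 1, 1, 1, 1, 1, 1, 1, 1, 2, 2, 2, 2: 8 irreducibles of dimension 1, each with multiplicity 1; 4 irreducibles of dimension 2, each with multiplicity 2. Total dimension 8*1*1 + 4*2*2 = 24 = |G|.

Details: General theorem: in the regular representation of a finite group G, each irreducible appears with multiplicity equal to its dimension. Check: dim(rho_reg) = sum d_i^2 = 1 + 1 + 1 + 1 + 1 + 1 + 1 + 1 + 4 + 4 + 4 + 4 = 24 = |G|.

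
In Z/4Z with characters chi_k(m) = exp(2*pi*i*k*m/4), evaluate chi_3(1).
chi_3(1) = zeta_4^3 = -I

Justification: chi_3(1) = zeta_4^(3*1) = zeta_4^3. Since zeta_4^4 = 1, this equals zeta_4^3 = exp(2*pi*i*3/4) = -I.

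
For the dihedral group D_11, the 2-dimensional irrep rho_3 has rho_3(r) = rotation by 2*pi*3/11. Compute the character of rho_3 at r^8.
chi_{rho_3}(r^8) = 2*cos(2*pi*3*8/11) = 2*cos(48*pi/11)

rho_3(r^8) is rotation by angle 2*pi*3*8/11, whose trace is 2*cos(2*pi*3*8/11) = 2*cos(48*pi/11).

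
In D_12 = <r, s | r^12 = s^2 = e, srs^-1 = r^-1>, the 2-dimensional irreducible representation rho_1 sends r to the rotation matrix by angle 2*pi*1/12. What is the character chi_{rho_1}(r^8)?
chi_{rho_1}(r^8) = 2*cos(2*pi*1*8/12) = -1

Derivation: rho_1(r^8) is rotation by angle 2*pi*1*8/12, whose trace is 2*cos(2*pi*1*8/12) = -1.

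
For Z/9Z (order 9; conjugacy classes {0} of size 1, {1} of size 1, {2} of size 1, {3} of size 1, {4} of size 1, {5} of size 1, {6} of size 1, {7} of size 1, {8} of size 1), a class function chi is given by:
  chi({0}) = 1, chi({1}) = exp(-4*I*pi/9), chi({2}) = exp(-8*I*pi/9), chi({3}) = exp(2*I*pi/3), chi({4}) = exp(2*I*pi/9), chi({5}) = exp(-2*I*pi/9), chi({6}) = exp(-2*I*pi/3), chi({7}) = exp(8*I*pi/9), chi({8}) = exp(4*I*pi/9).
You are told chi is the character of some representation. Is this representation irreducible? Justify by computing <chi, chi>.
Irreducible: <chi, chi> = 1.

Why: <chi, chi> = (1/|G|) sum_C |C| * |chi(C)|^2 = (1/9)[1*|1|^2 + 1*|exp(-4*I*pi/9)|^2 + 1*|exp(-8*I*pi/9)|^2 + 1*|exp(2*I*pi/3)|^2 + 1*|exp(2*I*pi/9)|^2 + 1*|exp(-2*I*pi/9)|^2 + 1*|exp(-2*I*pi/3)|^2 + 1*|exp(8*I*pi/9)|^2 + 1*|exp(4*I*pi/9)|^2]
  = (1/9)[(1) + (1) + (1) + (1) + (1) + (1) + (1) + (1) + (1)] = 9/9 = 1.
(Exp terms are combined using exp(i*s)*conj(exp(i*t)) = exp(i*(s-t)), and sums of them are collapsed using the identity that for every m > 1 the m distinct m-th roots of unity sum to 0, e.g. 1 + exp(2*I*pi/3) + exp(-2*I*pi/3) = 0.)
A character is irreducible iff <chi, chi> = 1, so this representation is irreducible.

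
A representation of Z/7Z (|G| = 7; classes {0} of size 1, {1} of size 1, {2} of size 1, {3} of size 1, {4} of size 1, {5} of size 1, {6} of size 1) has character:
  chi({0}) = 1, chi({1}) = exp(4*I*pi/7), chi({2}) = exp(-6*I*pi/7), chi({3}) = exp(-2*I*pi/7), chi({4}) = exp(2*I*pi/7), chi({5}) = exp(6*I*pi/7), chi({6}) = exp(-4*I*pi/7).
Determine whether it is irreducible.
Irreducible: <chi, chi> = 1.

Reasoning: <chi, chi> = (1/|G|) sum_C |C| * |chi(C)|^2 = (1/7)[1*|1|^2 + 1*|exp(4*I*pi/7)|^2 + 1*|exp(-6*I*pi/7)|^2 + 1*|exp(-2*I*pi/7)|^2 + 1*|exp(2*I*pi/7)|^2 + 1*|exp(6*I*pi/7)|^2 + 1*|exp(-4*I*pi/7)|^2]
  = (1/7)[(1) + (1) + (1) + (1) + (1) + (1) + (1)] = 7/7 = 1.
(Exp terms are combined using exp(i*s)*conj(exp(i*t)) = exp(i*(s-t)), and sums of them are collapsed using the identity that for every m > 1 the m distinct m-th roots of unity sum to 0, e.g. 1 + exp(2*I*pi/3) + exp(-2*I*pi/3) = 0.)
A character is irreducible iff <chi, chi> = 1, so this representation is irreducible.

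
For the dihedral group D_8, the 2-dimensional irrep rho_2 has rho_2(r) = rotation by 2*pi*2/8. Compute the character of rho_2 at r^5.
chi_{rho_2}(r^5) = 2*cos(2*pi*2*5/8) = 0

Argument: rho_2(r^5) is rotation by angle 2*pi*2*5/8, whose trace is 2*cos(2*pi*2*5/8) = 0.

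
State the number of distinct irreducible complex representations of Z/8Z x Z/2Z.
16

The number of irreducible complex representations of a finite group equals its number of conjugacy classes. Z/8Z x Z/2Z is abelian of order 16, so every element is its own conjugacy class: 16 classes, so Z/8Z x Z/2Z (order 16) has exactly 16 irreducible complex representations.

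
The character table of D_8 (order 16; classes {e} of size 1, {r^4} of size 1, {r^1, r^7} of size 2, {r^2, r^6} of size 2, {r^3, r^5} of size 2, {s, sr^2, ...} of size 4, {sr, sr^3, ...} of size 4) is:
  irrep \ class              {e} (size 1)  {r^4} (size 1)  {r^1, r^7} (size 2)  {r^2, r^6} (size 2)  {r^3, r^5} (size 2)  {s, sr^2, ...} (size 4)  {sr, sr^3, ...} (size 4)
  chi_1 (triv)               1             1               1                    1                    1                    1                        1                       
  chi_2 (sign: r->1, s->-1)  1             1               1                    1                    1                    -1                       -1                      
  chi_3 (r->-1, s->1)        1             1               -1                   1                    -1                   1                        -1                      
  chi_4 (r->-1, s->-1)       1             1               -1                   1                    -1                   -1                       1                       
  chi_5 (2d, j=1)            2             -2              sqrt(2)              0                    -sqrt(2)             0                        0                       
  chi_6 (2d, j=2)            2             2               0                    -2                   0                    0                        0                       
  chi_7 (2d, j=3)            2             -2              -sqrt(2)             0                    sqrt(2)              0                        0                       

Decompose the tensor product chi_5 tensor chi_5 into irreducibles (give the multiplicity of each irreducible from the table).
chi_5 tensor chi_5 = chi_1 + chi_2 + chi_6 (all other irreducibles have multiplicity 0).

Proof sketch: The character of a tensor product is the pointwise product (chi_5 * chi_5)(C) = chi_5(C) * chi_5(C):
  {e}: (2)*(2), {r^4}: (-2)*(-2), {r^1, r^7}: (sqrt(2))*(sqrt(2)), {r^2, r^6}: (0)*(0), {r^3, r^5}: (-sqrt(2))*(-sqrt(2)), {s, sr^2, ...}: (0)*(0), {sr, sr^3, ...}: (0)*(0)
so (chi_5 * chi_5) takes values
  {e} -> 4, {r^4} -> 4, {r^1, r^7} -> 2, {r^2, r^6} -> 0, {r^3, r^5} -> 2, {s, sr^2, ...} -> 0, {sr, sr^3, ...} -> 0.
Now take the inner product of this character with each irreducible chi from the table, <chi_5*chi_5, chi> = (1/16) sum_C |C| (chi_5*chi_5)(C) conj(chi(C)):
  <chi_5*chi_5, chi_1> = (1/16)[1*(4)*conj(1) + 1*(4)*conj(1) + 2*(2)*conj(1) + 2*(0)*conj(1) + 2*(2)*conj(1) + 4*(0)*conj(1) + 4*(0)*conj(1)]
      = (1/16)[(4) + (4) + (4) + (0) + (4) + (0) + (0)] = 16/16 = 1
  <chi_5*chi_5, chi_2> = (1/16)[1*(4)*conj(1) + 1*(4)*conj(1) + 2*(2)*conj(1) + 2*(0)*conj(1) + 2*(2)*conj(1) + 4*(0)*conj(-1) + 4*(0)*conj(-1)]
      = (1/16)[(4) + (4) + (4) + (0) + (4) + (0) + (0)] = 16/16 = 1
  <chi_5*chi_5, chi_3> = (1/16)[1*(4)*conj(1) + 1*(4)*conj(1) + 2*(2)*conj(-1) + 2*(0)*conj(1) + 2*(2)*conj(-1) + 4*(0)*conj(1) + 4*(0)*conj(-1)]
      = (1/16)[(4) + (4) + (-4) + (0) + (-4) + (0) + (0)] = 0/16 = 0
  <chi_5*chi_5, chi_4> = (1/16)[1*(4)*conj(1) + 1*(4)*conj(1) + 2*(2)*conj(-1) + 2*(0)*conj(1) + 2*(2)*conj(-1) + 4*(0)*conj(-1) + 4*(0)*conj(1)]
      = (1/16)[(4) + (4) + (-4) + (0) + (-4) + (0) + (0)] = 0/16 = 0
  <chi_5*chi_5, chi_5> = (1/16)[1*(4)*conj(2) + 1*(4)*conj(-2) + 2*(2)*conj(sqrt(2)) + 2*(0)*conj(0) + 2*(2)*conj(-sqrt(2)) + 4*(0)*conj(0) + 4*(0)*conj(0)]
      = (1/16)[(8) + (-8) + (4*sqrt(2)) + (0) + (-4*sqrt(2)) + (0) + (0)] = 0/16 = 0
  <chi_5*chi_5, chi_6> = (1/16)[1*(4)*conj(2) + 1*(4)*conj(2) + 2*(2)*conj(0) + 2*(0)*conj(-2) + 2*(2)*conj(0) + 4*(0)*conj(0) + 4*(0)*conj(0)]
      = (1/16)[(8) + (8) + (0) + (0) + (0) + (0) + (0)] = 16/16 = 1
  <chi_5*chi_5, chi_7> = (1/16)[1*(4)*conj(2) + 1*(4)*conj(-2) + 2*(2)*conj(-sqrt(2)) + 2*(0)*conj(0) + 2*(2)*conj(sqrt(2)) + 4*(0)*conj(0) + 4*(0)*conj(0)]
      = (1/16)[(8) + (-8) + (-4*sqrt(2)) + (0) + (4*sqrt(2)) + (0) + (0)] = 0/16 = 0
Hence the multiplicities are chi_1: 1, chi_2: 1, chi_6: 1. Dimension check: dim(chi_5)*dim(chi_5) = 2*2 = 4 and sum (mult * dim) = 1*1 + 1*1 + 1*2 = 4.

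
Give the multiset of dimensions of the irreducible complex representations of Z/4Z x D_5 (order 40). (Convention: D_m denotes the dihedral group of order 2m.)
Dimensions: 1, 1, 1, 1, 1, 1, 1, 1, 2, 2, 2, 2, 2, 2, 2, 2

Working: There are 16 irreducibles (= number of conjugacy classes). Their dimensions d_i satisfy sum d_i^2 = |G| = 40: 1 + 1 + 1 + 1 + 1 + 1 + 1 + 1 + 4 + 4 + 4 + 4 + 4 + 4 + 4 + 4 = 40. (For the product with Z/4Z: each of the 4 1-dim characters of Z/4Z tensors with each irrep of D_5, giving 4 copies of each D_5-dimension.)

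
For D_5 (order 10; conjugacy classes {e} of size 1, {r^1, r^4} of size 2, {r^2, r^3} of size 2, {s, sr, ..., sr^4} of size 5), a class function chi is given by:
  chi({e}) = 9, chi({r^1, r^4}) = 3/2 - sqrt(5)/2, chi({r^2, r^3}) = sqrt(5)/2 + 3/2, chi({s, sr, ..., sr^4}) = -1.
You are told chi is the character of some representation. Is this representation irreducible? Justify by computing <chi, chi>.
Not irreducible (reducible): <chi, chi> = 10 > 1.

Solution. <chi, chi> = (1/|G|) sum_C |C| * |chi(C)|^2 = (1/10)[1*|9|^2 + 2*|3/2 - sqrt(5)/2|^2 + 2*|sqrt(5)/2 + 3/2|^2 + 5*|-1|^2]
  = (1/10)[(81) + (7 - 3*sqrt(5)) + (3*sqrt(5) + 7) + (5)] = 100/10 = 10.
A character is irreducible iff <chi, chi> = 1, so this representation is reducible.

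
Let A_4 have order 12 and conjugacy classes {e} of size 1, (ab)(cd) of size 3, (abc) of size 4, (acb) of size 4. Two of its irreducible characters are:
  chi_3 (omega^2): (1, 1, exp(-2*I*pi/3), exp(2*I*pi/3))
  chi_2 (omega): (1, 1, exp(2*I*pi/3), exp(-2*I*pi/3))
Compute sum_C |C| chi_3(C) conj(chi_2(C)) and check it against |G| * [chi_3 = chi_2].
Sum = 0; so <chi_3, chi_2> = 0 (distinct irreducibles are orthogonal).

Working: Compute term by term over conjugacy classes (|C| * chi_3(C) * conj(chi_2(C))):
  1*(1)*conj(1) + 3*(1)*conj(1) + 4*(exp(-2*I*pi/3))*conj(exp(2*I*pi/3)) + 4*(exp(2*I*pi/3))*conj(exp(-2*I*pi/3))
  = (1) + (3) + (4*exp(2*I*pi/3)) + (4*exp(-2*I*pi/3))
  = 0.
(Exp terms are combined using exp(i*s)*conj(exp(i*t)) = exp(i*(s-t)), and sums of them are collapsed using the identity that for every m > 1 the m distinct m-th roots of unity sum to 0, e.g. 1 + exp(2*I*pi/3) + exp(-2*I*pi/3) = 0.)
Dividing by |G| = 12 gives 0/12 = 0, matching the row-orthogonality relation <chi_3, chi_2> = [chi_3 = chi_2].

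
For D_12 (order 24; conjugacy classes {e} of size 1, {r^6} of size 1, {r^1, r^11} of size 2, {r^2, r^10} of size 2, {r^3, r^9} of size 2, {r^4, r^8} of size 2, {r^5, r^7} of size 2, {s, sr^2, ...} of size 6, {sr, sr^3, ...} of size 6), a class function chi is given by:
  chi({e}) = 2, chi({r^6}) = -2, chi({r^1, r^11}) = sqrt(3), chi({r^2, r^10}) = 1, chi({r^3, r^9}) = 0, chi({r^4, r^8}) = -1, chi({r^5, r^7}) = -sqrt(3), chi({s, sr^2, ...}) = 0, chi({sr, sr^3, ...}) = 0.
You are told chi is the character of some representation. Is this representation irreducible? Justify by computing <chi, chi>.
Irreducible: <chi, chi> = 1.

Reasoning: <chi, chi> = (1/|G|) sum_C |C| * |chi(C)|^2 = (1/24)[1*|2|^2 + 1*|-2|^2 + 2*|sqrt(3)|^2 + 2*|1|^2 + 2*|0|^2 + 2*|-1|^2 + 2*|-sqrt(3)|^2 + 6*|0|^2 + 6*|0|^2]
  = (1/24)[(4) + (4) + (6) + (2) + (0) + (2) + (6) + (0) + (0)] = 24/24 = 1.
A character is irreducible iff <chi, chi> = 1, so this representation is irreducible.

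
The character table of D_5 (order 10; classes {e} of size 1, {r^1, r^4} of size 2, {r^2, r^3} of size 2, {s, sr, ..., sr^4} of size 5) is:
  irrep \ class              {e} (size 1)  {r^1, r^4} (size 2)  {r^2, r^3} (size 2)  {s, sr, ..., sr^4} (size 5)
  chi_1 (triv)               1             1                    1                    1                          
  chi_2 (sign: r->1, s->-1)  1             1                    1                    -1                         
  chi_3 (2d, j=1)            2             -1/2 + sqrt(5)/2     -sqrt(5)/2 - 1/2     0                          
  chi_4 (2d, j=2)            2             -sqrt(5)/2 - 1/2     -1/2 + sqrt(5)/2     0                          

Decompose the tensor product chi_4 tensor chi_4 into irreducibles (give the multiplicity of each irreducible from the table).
chi_4 tensor chi_4 = chi_1 + chi_2 + chi_3 (all other irreducibles have multiplicity 0).

Argument: The character of a tensor product is the pointwise product (chi_4 * chi_4)(C) = chi_4(C) * chi_4(C):
  {e}: (2)*(2), {r^1, r^4}: (-sqrt(5)/2 - 1/2)*(-sqrt(5)/2 - 1/2), {r^2, r^3}: (-1/2 + sqrt(5)/2)*(-1/2 + sqrt(5)/2), {s, sr, ..., sr^4}: (0)*(0)
so (chi_4 * chi_4) takes values
  {e} -> 4, {r^1, r^4} -> sqrt(5)/2 + 3/2, {r^2, r^3} -> 3/2 - sqrt(5)/2, {s, sr, ..., sr^4} -> 0.
Now take the inner product of this character with each irreducible chi from the table, <chi_4*chi_4, chi> = (1/10) sum_C |C| (chi_4*chi_4)(C) conj(chi(C)):
  <chi_4*chi_4, chi_1> = (1/10)[1*(4)*conj(1) + 2*(sqrt(5)/2 + 3/2)*conj(1) + 2*(3/2 - sqrt(5)/2)*conj(1) + 5*(0)*conj(1)]
      = (1/10)[(4) + (sqrt(5) + 3) + (3 - sqrt(5)) + (0)] = 10/10 = 1
  <chi_4*chi_4, chi_2> = (1/10)[1*(4)*conj(1) + 2*(sqrt(5)/2 + 3/2)*conj(1) + 2*(3/2 - sqrt(5)/2)*conj(1) + 5*(0)*conj(-1)]
      = (1/10)[(4) + (sqrt(5) + 3) + (3 - sqrt(5)) + (0)] = 10/10 = 1
  <chi_4*chi_4, chi_3> = (1/10)[1*(4)*conj(2) + 2*(sqrt(5)/2 + 3/2)*conj(-1/2 + sqrt(5)/2) + 2*(3/2 - sqrt(5)/2)*conj(-sqrt(5)/2 - 1/2) + 5*(0)*conj(0)]
      = (1/10)[(8) + (1 + sqrt(5)) + (1 - sqrt(5)) + (0)] = 10/10 = 1
  <chi_4*chi_4, chi_4> = (1/10)[1*(4)*conj(2) + 2*(sqrt(5)/2 + 3/2)*conj(-sqrt(5)/2 - 1/2) + 2*(3/2 - sqrt(5)/2)*conj(-1/2 + sqrt(5)/2) + 5*(0)*conj(0)]
      = (1/10)[(8) + (-2*sqrt(5) - 4) + (-4 + 2*sqrt(5)) + (0)] = 0/10 = 0
Hence the multiplicities are chi_1: 1, chi_2: 1, chi_3: 1. Dimension check: dim(chi_4)*dim(chi_4) = 2*2 = 4 and sum (mult * dim) = 1*1 + 1*1 + 1*2 = 4.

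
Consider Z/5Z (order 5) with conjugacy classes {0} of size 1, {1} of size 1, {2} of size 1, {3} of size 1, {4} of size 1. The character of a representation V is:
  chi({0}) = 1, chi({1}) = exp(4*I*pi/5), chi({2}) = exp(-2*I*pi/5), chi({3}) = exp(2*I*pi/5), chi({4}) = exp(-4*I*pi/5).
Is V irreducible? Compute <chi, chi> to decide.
Irreducible: <chi, chi> = 1.

Working: <chi, chi> = (1/|G|) sum_C |C| * |chi(C)|^2 = (1/5)[1*|1|^2 + 1*|exp(4*I*pi/5)|^2 + 1*|exp(-2*I*pi/5)|^2 + 1*|exp(2*I*pi/5)|^2 + 1*|exp(-4*I*pi/5)|^2]
  = (1/5)[(1) + (1) + (1) + (1) + (1)] = 5/5 = 1.
(Exp terms are combined using exp(i*s)*conj(exp(i*t)) = exp(i*(s-t)), and sums of them are collapsed using the identity that for every m > 1 the m distinct m-th roots of unity sum to 0, e.g. 1 + exp(2*I*pi/3) + exp(-2*I*pi/3) = 0.)
A character is irreducible iff <chi, chi> = 1, so this representation is irreducible.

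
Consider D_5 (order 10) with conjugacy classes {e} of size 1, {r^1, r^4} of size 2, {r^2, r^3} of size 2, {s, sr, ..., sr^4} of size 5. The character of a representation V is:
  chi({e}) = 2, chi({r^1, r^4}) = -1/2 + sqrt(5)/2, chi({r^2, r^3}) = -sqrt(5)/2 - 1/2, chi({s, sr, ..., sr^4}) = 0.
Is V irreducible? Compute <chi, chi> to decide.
Irreducible: <chi, chi> = 1.

<chi, chi> = (1/|G|) sum_C |C| * |chi(C)|^2 = (1/10)[1*|2|^2 + 2*|-1/2 + sqrt(5)/2|^2 + 2*|-sqrt(5)/2 - 1/2|^2 + 5*|0|^2]
  = (1/10)[(4) + (3 - sqrt(5)) + (sqrt(5) + 3) + (0)] = 10/10 = 1.
A character is irreducible iff <chi, chi> = 1, so this representation is irreducible.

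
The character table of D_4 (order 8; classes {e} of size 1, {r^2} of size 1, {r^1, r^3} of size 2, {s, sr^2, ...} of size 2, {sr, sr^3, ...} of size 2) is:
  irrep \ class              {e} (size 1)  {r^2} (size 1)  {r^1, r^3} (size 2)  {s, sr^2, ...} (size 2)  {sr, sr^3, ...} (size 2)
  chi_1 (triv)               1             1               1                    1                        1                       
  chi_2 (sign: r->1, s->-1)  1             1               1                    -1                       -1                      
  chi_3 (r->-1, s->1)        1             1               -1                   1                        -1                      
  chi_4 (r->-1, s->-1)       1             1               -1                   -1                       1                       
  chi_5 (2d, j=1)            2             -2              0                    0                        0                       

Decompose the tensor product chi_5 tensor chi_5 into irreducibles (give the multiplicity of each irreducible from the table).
chi_5 tensor chi_5 = chi_1 + chi_2 + chi_3 + chi_4 (all other irreducibles have multiplicity 0).

Solution. The character of a tensor product is the pointwise product (chi_5 * chi_5)(C) = chi_5(C) * chi_5(C):
  {e}: (2)*(2), {r^2}: (-2)*(-2), {r^1, r^3}: (0)*(0), {s, sr^2, ...}: (0)*(0), {sr, sr^3, ...}: (0)*(0)
so (chi_5 * chi_5) takes values
  {e} -> 4, {r^2} -> 4, {r^1, r^3} -> 0, {s, sr^2, ...} -> 0, {sr, sr^3, ...} -> 0.
Now take the inner product of this character with each irreducible chi from the table, <chi_5*chi_5, chi> = (1/8) sum_C |C| (chi_5*chi_5)(C) conj(chi(C)):
  <chi_5*chi_5, chi_1> = (1/8)[1*(4)*conj(1) + 1*(4)*conj(1) + 2*(0)*conj(1) + 2*(0)*conj(1) + 2*(0)*conj(1)]
      = (1/8)[(4) + (4) + (0) + (0) + (0)] = 8/8 = 1
  <chi_5*chi_5, chi_2> = (1/8)[1*(4)*conj(1) + 1*(4)*conj(1) + 2*(0)*conj(1) + 2*(0)*conj(-1) + 2*(0)*conj(-1)]
      = (1/8)[(4) + (4) + (0) + (0) + (0)] = 8/8 = 1
  <chi_5*chi_5, chi_3> = (1/8)[1*(4)*conj(1) + 1*(4)*conj(1) + 2*(0)*conj(-1) + 2*(0)*conj(1) + 2*(0)*conj(-1)]
      = (1/8)[(4) + (4) + (0) + (0) + (0)] = 8/8 = 1
  <chi_5*chi_5, chi_4> = (1/8)[1*(4)*conj(1) + 1*(4)*conj(1) + 2*(0)*conj(-1) + 2*(0)*conj(-1) + 2*(0)*conj(1)]
      = (1/8)[(4) + (4) + (0) + (0) + (0)] = 8/8 = 1
  <chi_5*chi_5, chi_5> = (1/8)[1*(4)*conj(2) + 1*(4)*conj(-2) + 2*(0)*conj(0) + 2*(0)*conj(0) + 2*(0)*conj(0)]
      = (1/8)[(8) + (-8) + (0) + (0) + (0)] = 0/8 = 0
Hence the multiplicities are chi_1: 1, chi_2: 1, chi_3: 1, chi_4: 1. Dimension check: dim(chi_5)*dim(chi_5) = 2*2 = 4 and sum (mult * dim) = 1*1 + 1*1 + 1*1 + 1*1 = 4.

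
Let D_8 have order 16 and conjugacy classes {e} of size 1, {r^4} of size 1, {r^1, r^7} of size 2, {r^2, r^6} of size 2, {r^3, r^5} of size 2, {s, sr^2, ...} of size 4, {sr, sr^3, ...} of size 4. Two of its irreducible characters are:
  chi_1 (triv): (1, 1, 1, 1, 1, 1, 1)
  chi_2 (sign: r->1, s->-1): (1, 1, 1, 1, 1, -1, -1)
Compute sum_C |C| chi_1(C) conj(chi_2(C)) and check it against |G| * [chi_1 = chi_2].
Sum = 0; so <chi_1, chi_2> = 0 (distinct irreducibles are orthogonal).

Solution. Compute term by term over conjugacy classes (|C| * chi_1(C) * conj(chi_2(C))):
  1*(1)*conj(1) + 1*(1)*conj(1) + 2*(1)*conj(1) + 2*(1)*conj(1) + 2*(1)*conj(1) + 4*(1)*conj(-1) + 4*(1)*conj(-1)
  = (1) + (1) + (2) + (2) + (2) + (-4) + (-4)
  = 0.
Dividing by |G| = 16 gives 0/16 = 0, matching the row-orthogonality relation <chi_1, chi_2> = [chi_1 = chi_2].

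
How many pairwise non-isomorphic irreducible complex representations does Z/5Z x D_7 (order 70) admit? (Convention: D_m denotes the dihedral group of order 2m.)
25

Justification: The number of irreducible complex representations of a finite group equals its number of conjugacy classes. For a direct product, #classes(G x H) = #classes(G) * #classes(H). Z/5Z has 5 classes (abelian), D_7 has 5 classes, so 5 * 5 = 25, so Z/5Z x D_7 (order 70) has exactly 25 irreducible complex representations.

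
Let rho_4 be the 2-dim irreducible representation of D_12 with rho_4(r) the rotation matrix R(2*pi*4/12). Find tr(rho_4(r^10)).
chi_{rho_4}(r^10) = 2*cos(2*pi*4*10/12) = -1

Justification: rho_4(r^10) is rotation by angle 2*pi*4*10/12, whose trace is 2*cos(2*pi*4*10/12) = -1.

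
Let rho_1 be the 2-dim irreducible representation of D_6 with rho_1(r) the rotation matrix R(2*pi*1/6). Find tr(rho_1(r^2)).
chi_{rho_1}(r^2) = 2*cos(2*pi*1*2/6) = -1

Argument: rho_1(r^2) is rotation by angle 2*pi*1*2/6, whose trace is 2*cos(2*pi*1*2/6) = -1.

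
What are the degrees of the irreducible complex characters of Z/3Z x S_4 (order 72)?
Dimensions: 1, 1, 1, 1, 1, 1, 2, 2, 2, 3, 3, 3, 3, 3, 3

There are 15 irreducibles (= number of conjugacy classes). Their dimensions d_i satisfy sum d_i^2 = |G| = 72: 1 + 1 + 1 + 1 + 1 + 1 + 4 + 4 + 4 + 9 + 9 + 9 + 9 + 9 + 9 = 72. (For the product with Z/3Z: each of the 3 1-dim characters of Z/3Z tensors with each irrep of S_4, giving 3 copies of each S_4-dimension.)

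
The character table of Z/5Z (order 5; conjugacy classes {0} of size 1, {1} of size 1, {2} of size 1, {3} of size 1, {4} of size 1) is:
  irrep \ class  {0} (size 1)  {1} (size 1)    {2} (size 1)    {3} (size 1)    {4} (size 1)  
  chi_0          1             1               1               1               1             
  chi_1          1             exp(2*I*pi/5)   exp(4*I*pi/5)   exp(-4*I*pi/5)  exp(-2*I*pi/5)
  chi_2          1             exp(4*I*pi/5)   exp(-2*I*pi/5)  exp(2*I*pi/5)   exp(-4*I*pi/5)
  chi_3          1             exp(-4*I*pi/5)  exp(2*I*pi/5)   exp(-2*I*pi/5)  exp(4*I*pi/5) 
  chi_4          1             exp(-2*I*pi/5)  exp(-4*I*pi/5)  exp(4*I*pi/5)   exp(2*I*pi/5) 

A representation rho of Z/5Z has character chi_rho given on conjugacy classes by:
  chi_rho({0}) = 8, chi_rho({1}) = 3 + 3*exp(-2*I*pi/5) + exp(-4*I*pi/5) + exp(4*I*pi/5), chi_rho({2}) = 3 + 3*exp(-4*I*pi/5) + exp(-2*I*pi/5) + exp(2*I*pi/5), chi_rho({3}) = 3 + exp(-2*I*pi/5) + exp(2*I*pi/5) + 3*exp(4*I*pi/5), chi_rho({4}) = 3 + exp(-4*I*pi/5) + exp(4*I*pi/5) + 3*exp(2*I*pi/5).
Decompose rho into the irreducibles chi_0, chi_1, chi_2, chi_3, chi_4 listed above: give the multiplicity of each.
Multiplicities: chi_0: 3, chi_1: 0, chi_2: 1, chi_3: 1, chi_4: 3.

Why: Use <chi_rho, chi> = (1/|G|) sum_C |C| * chi_rho(C) * conj(chi(C)) with |G| = 5 for each irreducible chi in the table:
  <chi_rho, chi_0> = (1/5)[1*(8)*conj(1) + 1*(3 + 3*exp(-2*I*pi/5) + exp(-4*I*pi/5) + exp(4*I*pi/5))*conj(1) + 1*(3 + 3*exp(-4*I*pi/5) + exp(-2*I*pi/5) + exp(2*I*pi/5))*conj(1) + 1*(3 + exp(-2*I*pi/5) + exp(2*I*pi/5) + 3*exp(4*I*pi/5))*conj(1) + 1*(3 + exp(-4*I*pi/5) + exp(4*I*pi/5) + 3*exp(2*I*pi/5))*conj(1)]
      = (1/5)[(8) + (3 + 3*exp(-2*I*pi/5) + exp(-4*I*pi/5) + exp(4*I*pi/5)) + (3 + 3*exp(-4*I*pi/5) + exp(-2*I*pi/5) + exp(2*I*pi/5)) + (3 + exp(-2*I*pi/5) + exp(2*I*pi/5) + 3*exp(4*I*pi/5)) + (3 + exp(-4*I*pi/5) + exp(4*I*pi/5) + 3*exp(2*I*pi/5))] = 15/5 = 3
  <chi_rho, chi_1> = (1/5)[1*(8)*conj(1) + 1*(3 + 3*exp(-2*I*pi/5) + exp(-4*I*pi/5) + exp(4*I*pi/5))*conj(exp(2*I*pi/5)) + 1*(3 + 3*exp(-4*I*pi/5) + exp(-2*I*pi/5) + exp(2*I*pi/5))*conj(exp(4*I*pi/5)) + 1*(3 + exp(-2*I*pi/5) + exp(2*I*pi/5) + 3*exp(4*I*pi/5))*conj(exp(-4*I*pi/5)) + 1*(3 + exp(-4*I*pi/5) + exp(4*I*pi/5) + 3*exp(2*I*pi/5))*conj(exp(-2*I*pi/5))]
      = (1/5)[(8) + (3*exp(-2*I*pi/5) + 3*exp(-4*I*pi/5) + exp(4*I*pi/5) + exp(2*I*pi/5)) + (3*exp(-4*I*pi/5) + exp(-2*I*pi/5) + exp(4*I*pi/5) + 3*exp(2*I*pi/5)) + (3*exp(-2*I*pi/5) + exp(-4*I*pi/5) + exp(2*I*pi/5) + 3*exp(4*I*pi/5)) + (exp(-2*I*pi/5) + exp(-4*I*pi/5) + 3*exp(4*I*pi/5) + 3*exp(2*I*pi/5))] = 0/5 = 0
  <chi_rho, chi_2> = (1/5)[1*(8)*conj(1) + 1*(3 + 3*exp(-2*I*pi/5) + exp(-4*I*pi/5) + exp(4*I*pi/5))*conj(exp(4*I*pi/5)) + 1*(3 + 3*exp(-4*I*pi/5) + exp(-2*I*pi/5) + exp(2*I*pi/5))*conj(exp(-2*I*pi/5)) + 1*(3 + exp(-2*I*pi/5) + exp(2*I*pi/5) + 3*exp(4*I*pi/5))*conj(exp(2*I*pi/5)) + 1*(3 + exp(-4*I*pi/5) + exp(4*I*pi/5) + 3*exp(2*I*pi/5))*conj(exp(-4*I*pi/5))]
      = (1/5)[(8) + (1 + 3*exp(-4*I*pi/5) + exp(2*I*pi/5) + 3*exp(4*I*pi/5)) + (1 + 3*exp(-2*I*pi/5) + exp(4*I*pi/5) + 3*exp(2*I*pi/5)) + (1 + 3*exp(-2*I*pi/5) + exp(-4*I*pi/5) + 3*exp(2*I*pi/5)) + (1 + 3*exp(-4*I*pi/5) + exp(-2*I*pi/5) + 3*exp(4*I*pi/5))] = 5/5 = 1
  <chi_rho, chi_3> = (1/5)[1*(8)*conj(1) + 1*(3 + 3*exp(-2*I*pi/5) + exp(-4*I*pi/5) + exp(4*I*pi/5))*conj(exp(-4*I*pi/5)) + 1*(3 + 3*exp(-4*I*pi/5) + exp(-2*I*pi/5) + exp(2*I*pi/5))*conj(exp(2*I*pi/5)) + 1*(3 + exp(-2*I*pi/5) + exp(2*I*pi/5) + 3*exp(4*I*pi/5))*conj(exp(-2*I*pi/5)) + 1*(3 + exp(-4*I*pi/5) + exp(4*I*pi/5) + 3*exp(2*I*pi/5))*conj(exp(4*I*pi/5))]
      = (1/5)[(8) + (1 + exp(-2*I*pi/5) + 3*exp(4*I*pi/5) + 3*exp(2*I*pi/5)) + (1 + 3*exp(-2*I*pi/5) + exp(-4*I*pi/5) + 3*exp(4*I*pi/5)) + (1 + 3*exp(-4*I*pi/5) + exp(4*I*pi/5) + 3*exp(2*I*pi/5)) + (1 + 3*exp(-2*I*pi/5) + 3*exp(-4*I*pi/5) + exp(2*I*pi/5))] = 5/5 = 1
  <chi_rho, chi_4> = (1/5)[1*(8)*conj(1) + 1*(3 + 3*exp(-2*I*pi/5) + exp(-4*I*pi/5) + exp(4*I*pi/5))*conj(exp(-2*I*pi/5)) + 1*(3 + 3*exp(-4*I*pi/5) + exp(-2*I*pi/5) + exp(2*I*pi/5))*conj(exp(-4*I*pi/5)) + 1*(3 + exp(-2*I*pi/5) + exp(2*I*pi/5) + 3*exp(4*I*pi/5))*conj(exp(4*I*pi/5)) + 1*(3 + exp(-4*I*pi/5) + exp(4*I*pi/5) + 3*exp(2*I*pi/5))*conj(exp(2*I*pi/5))]
      = (1/5)[(8) + (3 + exp(-2*I*pi/5) + exp(-4*I*pi/5) + 3*exp(2*I*pi/5)) + (3 + exp(-4*I*pi/5) + exp(2*I*pi/5) + 3*exp(4*I*pi/5)) + (3 + 3*exp(-4*I*pi/5) + exp(-2*I*pi/5) + exp(4*I*pi/5)) + (3 + 3*exp(-2*I*pi/5) + exp(4*I*pi/5) + exp(2*I*pi/5))] = 15/5 = 3
(Exp terms are combined using exp(i*s)*conj(exp(i*t)) = exp(i*(s-t)), and sums of them are collapsed using the identity that for every m > 1 the m distinct m-th roots of unity sum to 0, e.g. 1 + exp(2*I*pi/3) + exp(-2*I*pi/3) = 0.)
Dimension check: dim(rho) = sum (mult * dim) = 3*1 + 0*1 + 1*1 + 1*1 + 3*1 = 8 = chi_rho(e) = 8.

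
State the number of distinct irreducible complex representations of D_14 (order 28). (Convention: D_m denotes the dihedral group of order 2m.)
10

Working: The number of irreducible complex representations of a finite group equals its number of conjugacy classes. D_14 has 10 conjugacy classes (n/2 + 3 for n even), so D_14 (order 28) has exactly 10 irreducible complex representations.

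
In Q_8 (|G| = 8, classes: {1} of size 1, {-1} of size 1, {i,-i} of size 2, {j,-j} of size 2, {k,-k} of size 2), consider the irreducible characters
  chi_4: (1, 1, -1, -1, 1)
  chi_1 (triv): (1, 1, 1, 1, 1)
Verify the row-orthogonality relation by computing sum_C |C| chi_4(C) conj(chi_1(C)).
Sum = 0; so <chi_4, chi_1> = 0 (distinct irreducibles are orthogonal).

Reasoning: Compute term by term over conjugacy classes (|C| * chi_4(C) * conj(chi_1(C))):
  1*(1)*conj(1) + 1*(1)*conj(1) + 2*(-1)*conj(1) + 2*(-1)*conj(1) + 2*(1)*conj(1)
  = (1) + (1) + (-2) + (-2) + (2)
  = 0.
Dividing by |G| = 8 gives 0/8 = 0, matching the row-orthogonality relation <chi_4, chi_1> = [chi_4 = chi_1].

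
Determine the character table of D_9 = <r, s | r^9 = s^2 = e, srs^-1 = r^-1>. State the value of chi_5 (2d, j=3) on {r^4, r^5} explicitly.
Conjugacy classes: {e} of size 1, {r^1, r^8} of size 2, {r^2, r^7} of size 2, {r^3, r^6} of size 2, {r^4, r^5} of size 2, {s, sr, ..., sr^8} of size 9.
Character table:
  irrep \ class              {e} (size 1)  {r^1, r^8} (size 2)  {r^2, r^7} (size 2)  {r^3, r^6} (size 2)  {r^4, r^5} (size 2)  {s, sr, ..., sr^8} (size 9)
  chi_1 (triv)               1             1                    1                    1                    1                    1                          
  chi_2 (sign: r->1, s->-1)  1             1                    1                    1                    1                    -1                         
  chi_3 (2d, j=1)            2             2*cos(2*pi/9)        2*cos(4*pi/9)        -1                   -2*cos(pi/9)         0                          
  chi_4 (2d, j=2)            2             2*cos(4*pi/9)        -2*cos(pi/9)         -1                   2*cos(2*pi/9)        0                          
  chi_5 (2d, j=3)            2             -1                   -1                   2                    -1                   0                          
  chi_6 (2d, j=4)            2             -2*cos(pi/9)         2*cos(2*pi/9)        -1                   2*cos(4*pi/9)        0                          

Spot check: chi_5 (2d, j=3) on {r^4, r^5} = -1.

Solution. D_9 has order 2*9 = 18 with 6 conjugacy classes, hence 6 irreducibles. Sum of squared dims 1 + 1 + 4 + 4 + 4 + 4 = 18 = |G|. Linear characters come from the abelianisation; the 2-dimensional irreps have character r^k -> 2*cos(2*pi*j*k/9), reflections -> 0.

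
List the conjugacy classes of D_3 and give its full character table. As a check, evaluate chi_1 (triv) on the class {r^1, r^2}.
Conjugacy classes: {e} of size 1, {r^1, r^2} of size 2, {s, sr, ..., sr^2} of size 3.
Character table:
  irrep \ class              {e} (size 1)  {r^1, r^2} (size 2)  {s, sr, ..., sr^2} (size 3)
  chi_1 (triv)               1             1                    1                          
  chi_2 (sign: r->1, s->-1)  1             1                    -1                         
  chi_3 (2d, j=1)            2             -1                   0                          

Spot check: chi_1 (triv) on {r^1, r^2} = 1.

Working: D_3 has order 2*3 = 6 with 3 conjugacy classes, hence 3 irreducibles. Sum of squared dims 1 + 1 + 4 = 6 = |G|. Linear characters come from the abelianisation; the 2-dimensional irreps have character r^k -> 2*cos(2*pi*j*k/3), reflections -> 0.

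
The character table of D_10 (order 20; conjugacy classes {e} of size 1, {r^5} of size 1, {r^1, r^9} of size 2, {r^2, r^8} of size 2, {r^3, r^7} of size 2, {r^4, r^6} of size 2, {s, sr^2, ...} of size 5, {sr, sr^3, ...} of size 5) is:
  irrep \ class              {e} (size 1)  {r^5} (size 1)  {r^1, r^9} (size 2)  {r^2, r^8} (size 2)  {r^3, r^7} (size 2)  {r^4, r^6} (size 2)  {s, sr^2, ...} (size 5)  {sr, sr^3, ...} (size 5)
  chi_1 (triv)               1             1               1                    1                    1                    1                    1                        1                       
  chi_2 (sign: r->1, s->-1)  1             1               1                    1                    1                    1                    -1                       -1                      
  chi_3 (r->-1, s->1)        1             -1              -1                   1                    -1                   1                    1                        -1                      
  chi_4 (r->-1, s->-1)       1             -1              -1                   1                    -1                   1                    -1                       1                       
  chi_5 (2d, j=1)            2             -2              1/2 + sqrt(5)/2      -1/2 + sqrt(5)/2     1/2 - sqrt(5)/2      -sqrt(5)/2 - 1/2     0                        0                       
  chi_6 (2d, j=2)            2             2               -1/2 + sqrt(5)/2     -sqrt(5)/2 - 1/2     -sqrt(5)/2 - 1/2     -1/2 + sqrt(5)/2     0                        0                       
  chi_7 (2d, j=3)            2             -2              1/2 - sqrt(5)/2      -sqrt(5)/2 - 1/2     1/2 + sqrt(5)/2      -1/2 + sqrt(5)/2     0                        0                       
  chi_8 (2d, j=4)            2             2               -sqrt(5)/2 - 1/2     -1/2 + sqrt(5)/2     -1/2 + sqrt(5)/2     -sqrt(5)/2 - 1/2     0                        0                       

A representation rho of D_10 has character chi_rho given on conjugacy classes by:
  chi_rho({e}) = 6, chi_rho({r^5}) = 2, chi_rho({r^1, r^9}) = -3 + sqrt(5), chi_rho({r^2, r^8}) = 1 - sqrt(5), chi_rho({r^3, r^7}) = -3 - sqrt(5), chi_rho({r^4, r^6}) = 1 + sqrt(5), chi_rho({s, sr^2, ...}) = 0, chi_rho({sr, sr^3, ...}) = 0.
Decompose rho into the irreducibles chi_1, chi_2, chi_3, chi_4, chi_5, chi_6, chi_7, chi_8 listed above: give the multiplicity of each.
Multiplicities: chi_1: 0, chi_2: 0, chi_3: 1, chi_4: 1, chi_5: 0, chi_6: 2, chi_7: 0, chi_8: 0.

Why: Use <chi_rho, chi> = (1/|G|) sum_C |C| * chi_rho(C) * conj(chi(C)) with |G| = 20 for each irreducible chi in the table:
  <chi_rho, chi_1> = (1/20)[1*(6)*conj(1) + 1*(2)*conj(1) + 2*(-3 + sqrt(5))*conj(1) + 2*(1 - sqrt(5))*conj(1) + 2*(-3 - sqrt(5))*conj(1) + 2*(1 + sqrt(5))*conj(1) + 5*(0)*conj(1) + 5*(0)*conj(1)]
      = (1/20)[(6) + (2) + (-6 + 2*sqrt(5)) + (2 - 2*sqrt(5)) + (-6 - 2*sqrt(5)) + (2 + 2*sqrt(5)) + (0) + (0)] = 0/20 = 0
  <chi_rho, chi_2> = (1/20)[1*(6)*conj(1) + 1*(2)*conj(1) + 2*(-3 + sqrt(5))*conj(1) + 2*(1 - sqrt(5))*conj(1) + 2*(-3 - sqrt(5))*conj(1) + 2*(1 + sqrt(5))*conj(1) + 5*(0)*conj(-1) + 5*(0)*conj(-1)]
      = (1/20)[(6) + (2) + (-6 + 2*sqrt(5)) + (2 - 2*sqrt(5)) + (-6 - 2*sqrt(5)) + (2 + 2*sqrt(5)) + (0) + (0)] = 0/20 = 0
  <chi_rho, chi_3> = (1/20)[1*(6)*conj(1) + 1*(2)*conj(-1) + 2*(-3 + sqrt(5))*conj(-1) + 2*(1 - sqrt(5))*conj(1) + 2*(-3 - sqrt(5))*conj(-1) + 2*(1 + sqrt(5))*conj(1) + 5*(0)*conj(1) + 5*(0)*conj(-1)]
      = (1/20)[(6) + (-2) + (6 - 2*sqrt(5)) + (2 - 2*sqrt(5)) + (2*sqrt(5) + 6) + (2 + 2*sqrt(5)) + (0) + (0)] = 20/20 = 1
  <chi_rho, chi_4> = (1/20)[1*(6)*conj(1) + 1*(2)*conj(-1) + 2*(-3 + sqrt(5))*conj(-1) + 2*(1 - sqrt(5))*conj(1) + 2*(-3 - sqrt(5))*conj(-1) + 2*(1 + sqrt(5))*conj(1) + 5*(0)*conj(-1) + 5*(0)*conj(1)]
      = (1/20)[(6) + (-2) + (6 - 2*sqrt(5)) + (2 - 2*sqrt(5)) + (2*sqrt(5) + 6) + (2 + 2*sqrt(5)) + (0) + (0)] = 20/20 = 1
  <chi_rho, chi_5> = (1/20)[1*(6)*conj(2) + 1*(2)*conj(-2) + 2*(-3 + sqrt(5))*conj(1/2 + sqrt(5)/2) + 2*(1 - sqrt(5))*conj(-1/2 + sqrt(5)/2) + 2*(-3 - sqrt(5))*conj(1/2 - sqrt(5)/2) + 2*(1 + sqrt(5))*conj(-sqrt(5)/2 - 1/2) + 5*(0)*conj(0) + 5*(0)*conj(0)]
      = (1/20)[(12) + (-4) + (2 - 2*sqrt(5)) + (-6 + 2*sqrt(5)) + (2 + 2*sqrt(5)) + (-6 - 2*sqrt(5)) + (0) + (0)] = 0/20 = 0
  <chi_rho, chi_6> = (1/20)[1*(6)*conj(2) + 1*(2)*conj(2) + 2*(-3 + sqrt(5))*conj(-1/2 + sqrt(5)/2) + 2*(1 - sqrt(5))*conj(-sqrt(5)/2 - 1/2) + 2*(-3 - sqrt(5))*conj(-sqrt(5)/2 - 1/2) + 2*(1 + sqrt(5))*conj(-1/2 + sqrt(5)/2) + 5*(0)*conj(0) + 5*(0)*conj(0)]
      = (1/20)[(12) + (4) + (8 - 4*sqrt(5)) + (4) + (8 + 4*sqrt(5)) + (4) + (0) + (0)] = 40/20 = 2
  <chi_rho, chi_7> = (1/20)[1*(6)*conj(2) + 1*(2)*conj(-2) + 2*(-3 + sqrt(5))*conj(1/2 - sqrt(5)/2) + 2*(1 - sqrt(5))*conj(-sqrt(5)/2 - 1/2) + 2*(-3 - sqrt(5))*conj(1/2 + sqrt(5)/2) + 2*(1 + sqrt(5))*conj(-1/2 + sqrt(5)/2) + 5*(0)*conj(0) + 5*(0)*conj(0)]
      = (1/20)[(12) + (-4) + (-8 + 4*sqrt(5)) + (4) + (-4*sqrt(5) - 8) + (4) + (0) + (0)] = 0/20 = 0
  <chi_rho, chi_8> = (1/20)[1*(6)*conj(2) + 1*(2)*conj(2) + 2*(-3 + sqrt(5))*conj(-sqrt(5)/2 - 1/2) + 2*(1 - sqrt(5))*conj(-1/2 + sqrt(5)/2) + 2*(-3 - sqrt(5))*conj(-1/2 + sqrt(5)/2) + 2*(1 + sqrt(5))*conj(-sqrt(5)/2 - 1/2) + 5*(0)*conj(0) + 5*(0)*conj(0)]
      = (1/20)[(12) + (4) + (-2 + 2*sqrt(5)) + (-6 + 2*sqrt(5)) + (-2*sqrt(5) - 2) + (-6 - 2*sqrt(5)) + (0) + (0)] = 0/20 = 0
Dimension check: dim(rho) = sum (mult * dim) = 0*1 + 0*1 + 1*1 + 1*1 + 0*2 + 2*2 + 0*2 + 0*2 = 6 = chi_rho(e) = 6.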